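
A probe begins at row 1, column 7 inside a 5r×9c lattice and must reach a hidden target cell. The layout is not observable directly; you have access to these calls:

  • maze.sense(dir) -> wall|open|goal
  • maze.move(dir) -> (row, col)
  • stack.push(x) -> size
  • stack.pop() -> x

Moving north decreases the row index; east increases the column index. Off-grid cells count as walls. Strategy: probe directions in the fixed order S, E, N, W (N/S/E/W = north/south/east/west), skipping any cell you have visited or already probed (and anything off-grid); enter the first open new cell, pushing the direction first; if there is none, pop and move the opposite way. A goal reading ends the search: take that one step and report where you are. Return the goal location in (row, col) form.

Now I run sense(dir='south'), → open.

Next I call push(x='south'), : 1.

I invoke move(dir='south'), — result: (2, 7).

Now I run sense(dir='south'), which returns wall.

Calling sense(dir='east'), : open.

I try push(x='east'), and get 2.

I run move(dir='east'), — result: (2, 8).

I try sense(dir='south'), — result: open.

I use push(x='south'), yielding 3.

Using move(dir='south'), and see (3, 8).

I run sense(dir='south'), which returns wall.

Next I call pop(), and observe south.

Then move(dir='north'), → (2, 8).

I run sense(dir='north'), yielding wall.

Next I call pop(), and get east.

I try move(dir='west'), which returns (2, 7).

Then sense(dir='west'), yielding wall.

I try pop(), → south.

Using move(dir='north'), — result: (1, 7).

Calling sense(dir='north'), and get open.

Now I run push(x='north'), and get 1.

Using move(dir='north'), giving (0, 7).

I call sense(dir='east'), — result: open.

Next I call push(x='east'), giving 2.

Using move(dir='east'), : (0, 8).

Using pop, → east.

Next I call move(dir='west'), and observe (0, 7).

Invoking sense(dir='west'), and get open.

I invoke push(x='west'), yielding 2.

Calling move(dir='west'), yielding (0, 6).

I run sense(dir='south'), and observe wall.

Next I call sense(dir='west'), → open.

I invoke push(x='west'), and get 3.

Next I call move(dir='west'), giving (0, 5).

I invoke sense(dir='south'), which returns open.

I use push(x='south'), which returns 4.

Next I call move(dir='south'), yielding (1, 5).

Now I run sense(dir='south'), → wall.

Now I run sense(dir='west'), and observe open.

Now I run push(x='west'), and get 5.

Invoking move(dir='west'), and get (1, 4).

Now I run sense(dir='south'), and see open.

Next I call push(x='south'), — result: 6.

I invoke move(dir='south'), : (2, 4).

I call sense(dir='south'), → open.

Using push(x='south'), — result: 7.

Invoking move(dir='south'), — result: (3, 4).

I try sense(dir='south'), → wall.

Invoking sense(dir='east'), → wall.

Calling sense(dir='west'), yielding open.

Using push(x='west'), and observe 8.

I call move(dir='west'), and see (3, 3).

I call sense(dir='south'), — result: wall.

I use sense(dir='north'), which returns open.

Then push(x='north'), — result: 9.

Invoking move(dir='north'), and see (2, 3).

I run sense(dir='north'), giving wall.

Using sense(dir='west'), giving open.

Then push(x='west'), which returns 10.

Calling move(dir='west'), yielding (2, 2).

Now I run sense(dir='south'), and get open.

Calling push(x='south'), which returns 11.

I invoke move(dir='south'), and observe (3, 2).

I invoke sense(dir='south'), yielding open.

I invoke push(x='south'), yielding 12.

Then move(dir='south'), : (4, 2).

Using sense(dir='west'), — result: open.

I call push(x='west'), : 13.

Invoking move(dir='west'), and get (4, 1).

I use sense(dir='north'), and get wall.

I try sense(dir='west'), : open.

I try push(x='west'), : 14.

Then move(dir='west'), which returns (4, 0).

Next I call sense(dir='north'), — result: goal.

Next I call move(dir='north'), : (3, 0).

Answer: (3, 0)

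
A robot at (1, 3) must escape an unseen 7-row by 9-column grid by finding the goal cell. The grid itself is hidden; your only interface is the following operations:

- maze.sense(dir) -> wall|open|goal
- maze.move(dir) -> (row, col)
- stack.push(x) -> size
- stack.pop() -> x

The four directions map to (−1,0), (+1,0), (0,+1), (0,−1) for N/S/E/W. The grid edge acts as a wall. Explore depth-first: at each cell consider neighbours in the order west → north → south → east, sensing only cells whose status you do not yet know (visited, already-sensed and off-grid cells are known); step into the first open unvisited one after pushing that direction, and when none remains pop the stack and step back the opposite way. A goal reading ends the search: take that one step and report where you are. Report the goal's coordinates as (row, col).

% maze.sense dir='west'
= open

% stack.push x='west'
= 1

% maze.move dir='west'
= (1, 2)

% maze.sense dir='west'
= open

% stack.push x='west'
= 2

% maze.move dir='west'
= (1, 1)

% maze.sense dir='west'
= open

% stack.push x='west'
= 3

% maze.move dir='west'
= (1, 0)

% maze.sense dir='north'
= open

% stack.push x='north'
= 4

% maze.move dir='north'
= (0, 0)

% maze.sense dir='east'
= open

% stack.push x='east'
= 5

% maze.move dir='east'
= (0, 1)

% maze.sense dir='east'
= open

% stack.push x='east'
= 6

% maze.move dir='east'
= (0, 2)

% maze.sense dir='east'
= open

% stack.push x='east'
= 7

% maze.move dir='east'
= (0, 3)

% maze.sense dir='east'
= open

% stack.push x='east'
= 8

% maze.move dir='east'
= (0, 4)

% maze.sense dir='south'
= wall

% maze.sense dir='east'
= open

% stack.push x='east'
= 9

% maze.move dir='east'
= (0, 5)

% maze.sense dir='south'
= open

% stack.push x='south'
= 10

% maze.move dir='south'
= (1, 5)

% maze.sense dir='south'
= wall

% maze.sense dir='east'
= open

% stack.push x='east'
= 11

% maze.move dir='east'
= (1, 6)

% maze.sense dir='north'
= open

% stack.push x='north'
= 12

% maze.move dir='north'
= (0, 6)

% maze.sense dir='east'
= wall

% stack.pop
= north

% maze.move dir='south'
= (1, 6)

% maze.sense dir='south'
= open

% stack.push x='south'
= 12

% maze.move dir='south'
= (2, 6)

% maze.sense dir='south'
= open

% stack.push x='south'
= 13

% maze.move dir='south'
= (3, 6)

% maze.sense dir='west'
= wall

% maze.sense dir='south'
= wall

% maze.sense dir='east'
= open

% stack.push x='east'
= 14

% maze.move dir='east'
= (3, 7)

% maze.sense dir='north'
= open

% stack.push x='north'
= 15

% maze.move dir='north'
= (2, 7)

% maze.sense dir='north'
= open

% stack.push x='north'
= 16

% maze.move dir='north'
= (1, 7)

% maze.sense dir='east'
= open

% stack.push x='east'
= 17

% maze.move dir='east'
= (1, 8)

% maze.sense dir='north'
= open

% stack.push x='north'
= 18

% maze.move dir='north'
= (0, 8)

% stack.pop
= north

% maze.move dir='south'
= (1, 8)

% maze.sense dir='south'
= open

% stack.push x='south'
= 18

% maze.move dir='south'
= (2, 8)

% maze.sense dir='south'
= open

% stack.push x='south'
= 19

% maze.move dir='south'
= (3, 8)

% maze.sense dir='south'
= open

% stack.push x='south'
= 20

% maze.move dir='south'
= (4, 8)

% maze.sense dir='west'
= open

% stack.push x='west'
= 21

% maze.move dir='west'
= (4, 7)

% maze.sense dir='south'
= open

% stack.push x='south'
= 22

% maze.move dir='south'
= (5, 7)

% maze.sense dir='west'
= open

% stack.push x='west'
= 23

% maze.move dir='west'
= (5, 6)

% maze.sense dir='west'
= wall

% maze.sense dir='south'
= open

% stack.push x='south'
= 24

% maze.move dir='south'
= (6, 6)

% maze.sense dir='west'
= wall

% maze.sense dir='east'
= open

% stack.push x='east'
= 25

% maze.move dir='east'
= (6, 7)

% maze.sense dir='east'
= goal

% maze.move dir='east'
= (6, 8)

Answer: (6, 8)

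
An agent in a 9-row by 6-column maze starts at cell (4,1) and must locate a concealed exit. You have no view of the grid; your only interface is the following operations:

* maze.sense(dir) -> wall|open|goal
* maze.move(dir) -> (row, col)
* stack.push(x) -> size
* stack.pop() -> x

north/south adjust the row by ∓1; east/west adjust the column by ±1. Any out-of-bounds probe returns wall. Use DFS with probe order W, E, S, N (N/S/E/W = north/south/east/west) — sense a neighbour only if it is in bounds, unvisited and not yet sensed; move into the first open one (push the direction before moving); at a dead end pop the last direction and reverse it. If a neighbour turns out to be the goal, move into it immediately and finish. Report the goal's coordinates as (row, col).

Do: maze.sense[west]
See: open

Do: stack.push[west]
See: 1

Do: maze.move[west]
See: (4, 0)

Do: maze.sense[south]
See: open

Do: stack.push[south]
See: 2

Do: maze.move[south]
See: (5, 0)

Do: maze.sense[east]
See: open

Do: stack.push[east]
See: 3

Do: maze.move[east]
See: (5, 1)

Do: maze.sense[east]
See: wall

Do: maze.sense[south]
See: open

Do: stack.push[south]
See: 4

Do: maze.move[south]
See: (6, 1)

Do: maze.sense[west]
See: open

Do: stack.push[west]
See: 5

Do: maze.move[west]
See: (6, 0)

Do: maze.sense[south]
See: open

Do: stack.push[south]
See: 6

Do: maze.move[south]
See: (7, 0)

Do: maze.sense[east]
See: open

Do: stack.push[east]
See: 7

Do: maze.move[east]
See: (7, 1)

Do: maze.sense[east]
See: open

Do: stack.push[east]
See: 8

Do: maze.move[east]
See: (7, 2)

Do: maze.sense[east]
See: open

Do: stack.push[east]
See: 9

Do: maze.move[east]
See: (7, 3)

Do: maze.sense[east]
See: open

Do: stack.push[east]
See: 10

Do: maze.move[east]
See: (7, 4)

Do: maze.sense[east]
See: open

Do: stack.push[east]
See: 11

Do: maze.move[east]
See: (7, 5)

Do: maze.sense[south]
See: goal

Do: maze.move[south]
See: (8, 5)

Answer: (8, 5)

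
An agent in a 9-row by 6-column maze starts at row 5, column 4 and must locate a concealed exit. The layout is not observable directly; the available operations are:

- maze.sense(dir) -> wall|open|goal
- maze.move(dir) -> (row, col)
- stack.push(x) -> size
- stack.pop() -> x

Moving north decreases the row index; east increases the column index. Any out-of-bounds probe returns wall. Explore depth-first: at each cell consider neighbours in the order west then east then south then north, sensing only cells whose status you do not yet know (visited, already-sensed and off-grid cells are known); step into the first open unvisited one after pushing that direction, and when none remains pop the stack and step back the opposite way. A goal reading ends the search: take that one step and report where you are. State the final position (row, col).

% 1. maze.sense(dir: west) ~> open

% 2. stack.push(x: west) ~> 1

% 3. maze.move(dir: west) ~> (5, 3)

% 4. maze.sense(dir: west) ~> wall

% 5. maze.sense(dir: south) ~> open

% 6. stack.push(x: south) ~> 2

% 7. maze.move(dir: south) ~> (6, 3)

% 8. maze.sense(dir: west) ~> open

% 9. stack.push(x: west) ~> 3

% 10. maze.move(dir: west) ~> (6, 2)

% 11. maze.sense(dir: west) ~> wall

% 12. maze.sense(dir: south) ~> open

% 13. stack.push(x: south) ~> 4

% 14. maze.move(dir: south) ~> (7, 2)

% 15. maze.sense(dir: west) ~> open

% 16. stack.push(x: west) ~> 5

% 17. maze.move(dir: west) ~> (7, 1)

% 18. maze.sense(dir: west) ~> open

% 19. stack.push(x: west) ~> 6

% 20. maze.move(dir: west) ~> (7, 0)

% 21. maze.sense(dir: south) ~> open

% 22. stack.push(x: south) ~> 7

% 23. maze.move(dir: south) ~> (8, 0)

% 24. maze.sense(dir: east) ~> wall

% 25. stack.pop() ~> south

% 26. maze.move(dir: north) ~> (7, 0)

% 27. maze.sense(dir: north) ~> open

% 28. stack.push(x: north) ~> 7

% 29. maze.move(dir: north) ~> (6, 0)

% 30. maze.sense(dir: north) ~> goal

% 31. maze.move(dir: north) ~> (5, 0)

Answer: (5, 0)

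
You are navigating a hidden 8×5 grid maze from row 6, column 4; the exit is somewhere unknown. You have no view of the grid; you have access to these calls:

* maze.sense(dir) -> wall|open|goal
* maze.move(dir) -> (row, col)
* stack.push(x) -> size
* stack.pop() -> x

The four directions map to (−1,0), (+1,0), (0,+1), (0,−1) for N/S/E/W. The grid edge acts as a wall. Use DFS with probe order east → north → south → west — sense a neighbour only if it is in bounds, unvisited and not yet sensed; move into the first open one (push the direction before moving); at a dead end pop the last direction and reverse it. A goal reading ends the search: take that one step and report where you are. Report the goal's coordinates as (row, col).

·→ maze.sense(dir: north)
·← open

·→ stack.push(x: north)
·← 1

·→ maze.move(dir: north)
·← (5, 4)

·→ maze.sense(dir: north)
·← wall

·→ maze.sense(dir: west)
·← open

·→ stack.push(x: west)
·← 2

·→ maze.move(dir: west)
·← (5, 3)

·→ maze.sense(dir: north)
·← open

·→ stack.push(x: north)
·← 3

·→ maze.move(dir: north)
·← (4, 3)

·→ maze.sense(dir: north)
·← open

·→ stack.push(x: north)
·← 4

·→ maze.move(dir: north)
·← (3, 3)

·→ maze.sense(dir: east)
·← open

·→ stack.push(x: east)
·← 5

·→ maze.move(dir: east)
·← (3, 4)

·→ maze.sense(dir: north)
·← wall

·→ stack.pop()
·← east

·→ maze.move(dir: west)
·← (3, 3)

·→ maze.sense(dir: north)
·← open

·→ stack.push(x: north)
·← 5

·→ maze.move(dir: north)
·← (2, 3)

·→ maze.sense(dir: north)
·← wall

·→ maze.sense(dir: west)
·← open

·→ stack.push(x: west)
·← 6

·→ maze.move(dir: west)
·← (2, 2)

·→ maze.sense(dir: north)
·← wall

·→ maze.sense(dir: south)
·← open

·→ stack.push(x: south)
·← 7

·→ maze.move(dir: south)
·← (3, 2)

·→ maze.sense(dir: south)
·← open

·→ stack.push(x: south)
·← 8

·→ maze.move(dir: south)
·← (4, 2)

·→ maze.sense(dir: south)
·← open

·→ stack.push(x: south)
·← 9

·→ maze.move(dir: south)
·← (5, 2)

·→ maze.sense(dir: south)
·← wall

·→ maze.sense(dir: west)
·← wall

·→ stack.pop()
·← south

·→ maze.move(dir: north)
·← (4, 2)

·→ maze.sense(dir: west)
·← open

·→ stack.push(x: west)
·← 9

·→ maze.move(dir: west)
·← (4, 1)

·→ maze.sense(dir: north)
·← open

·→ stack.push(x: north)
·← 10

·→ maze.move(dir: north)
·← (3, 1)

·→ maze.sense(dir: north)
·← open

·→ stack.push(x: north)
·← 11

·→ maze.move(dir: north)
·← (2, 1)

·→ maze.sense(dir: north)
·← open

·→ stack.push(x: north)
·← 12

·→ maze.move(dir: north)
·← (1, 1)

·→ maze.sense(dir: north)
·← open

·→ stack.push(x: north)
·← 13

·→ maze.move(dir: north)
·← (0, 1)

·→ maze.sense(dir: east)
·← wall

·→ maze.sense(dir: west)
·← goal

·→ maze.move(dir: west)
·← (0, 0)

Answer: (0, 0)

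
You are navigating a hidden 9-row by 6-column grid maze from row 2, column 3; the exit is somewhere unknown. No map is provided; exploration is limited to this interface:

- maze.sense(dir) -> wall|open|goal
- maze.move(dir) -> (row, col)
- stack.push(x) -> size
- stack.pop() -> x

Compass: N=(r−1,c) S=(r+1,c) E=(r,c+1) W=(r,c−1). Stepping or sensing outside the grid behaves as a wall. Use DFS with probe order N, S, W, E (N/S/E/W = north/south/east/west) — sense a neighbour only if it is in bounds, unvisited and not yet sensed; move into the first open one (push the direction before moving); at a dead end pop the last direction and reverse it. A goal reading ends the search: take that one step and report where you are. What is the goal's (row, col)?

>>> maze.sense dir: north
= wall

>>> maze.sense dir: south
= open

>>> stack.push x: south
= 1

>>> maze.move dir: south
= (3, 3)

>>> maze.sense dir: south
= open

>>> stack.push x: south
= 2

>>> maze.move dir: south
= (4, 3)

>>> maze.sense dir: south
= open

>>> stack.push x: south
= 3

>>> maze.move dir: south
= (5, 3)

>>> maze.sense dir: south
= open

>>> stack.push x: south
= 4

>>> maze.move dir: south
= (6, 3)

>>> maze.sense dir: south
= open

>>> stack.push x: south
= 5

>>> maze.move dir: south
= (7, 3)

>>> maze.sense dir: south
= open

>>> stack.push x: south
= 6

>>> maze.move dir: south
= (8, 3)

>>> maze.sense dir: west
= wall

>>> maze.sense dir: east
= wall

>>> stack.pop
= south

>>> maze.move dir: north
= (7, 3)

>>> maze.sense dir: west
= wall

>>> maze.sense dir: east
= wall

>>> stack.pop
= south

>>> maze.move dir: north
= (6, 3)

>>> maze.sense dir: west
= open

>>> stack.push x: west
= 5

>>> maze.move dir: west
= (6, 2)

>>> maze.sense dir: north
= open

>>> stack.push x: north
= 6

>>> maze.move dir: north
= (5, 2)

>>> maze.sense dir: north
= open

>>> stack.push x: north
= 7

>>> maze.move dir: north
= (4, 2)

>>> maze.sense dir: north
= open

>>> stack.push x: north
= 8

>>> maze.move dir: north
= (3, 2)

>>> maze.sense dir: north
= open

>>> stack.push x: north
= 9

>>> maze.move dir: north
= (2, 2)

>>> maze.sense dir: north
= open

>>> stack.push x: north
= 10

>>> maze.move dir: north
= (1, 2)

>>> maze.sense dir: north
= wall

>>> maze.sense dir: west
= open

>>> stack.push x: west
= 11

>>> maze.move dir: west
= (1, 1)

>>> maze.sense dir: north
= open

>>> stack.push x: north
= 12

>>> maze.move dir: north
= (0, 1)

>>> maze.sense dir: west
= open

>>> stack.push x: west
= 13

>>> maze.move dir: west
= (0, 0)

>>> maze.sense dir: south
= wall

>>> stack.pop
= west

>>> maze.move dir: east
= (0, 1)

>>> stack.pop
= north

>>> maze.move dir: south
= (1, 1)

>>> maze.sense dir: south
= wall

>>> stack.pop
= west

>>> maze.move dir: east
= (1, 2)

>>> stack.pop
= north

>>> maze.move dir: south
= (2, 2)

>>> stack.pop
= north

>>> maze.move dir: south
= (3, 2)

>>> maze.sense dir: west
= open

>>> stack.push x: west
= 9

>>> maze.move dir: west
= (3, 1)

>>> maze.sense dir: south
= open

>>> stack.push x: south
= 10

>>> maze.move dir: south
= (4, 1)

>>> maze.sense dir: south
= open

>>> stack.push x: south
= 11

>>> maze.move dir: south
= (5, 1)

>>> maze.sense dir: south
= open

>>> stack.push x: south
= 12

>>> maze.move dir: south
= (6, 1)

>>> maze.sense dir: south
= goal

>>> maze.move dir: south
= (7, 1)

Answer: (7, 1)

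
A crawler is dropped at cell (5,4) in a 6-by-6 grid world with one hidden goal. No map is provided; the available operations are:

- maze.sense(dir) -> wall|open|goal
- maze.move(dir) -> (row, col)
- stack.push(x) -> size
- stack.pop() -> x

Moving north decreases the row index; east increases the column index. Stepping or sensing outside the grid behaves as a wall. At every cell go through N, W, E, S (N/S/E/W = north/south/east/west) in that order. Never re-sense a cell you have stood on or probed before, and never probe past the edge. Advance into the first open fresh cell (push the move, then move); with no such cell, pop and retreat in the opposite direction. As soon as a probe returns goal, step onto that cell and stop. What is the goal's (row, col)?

I invoke maze.sense(dir: north), and get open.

I invoke stack.push(x: north), giving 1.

I invoke maze.move(dir: north), and see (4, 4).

Invoking maze.sense(dir: north), yielding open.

I run stack.push(x: north), and observe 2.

Invoking maze.move(dir: north), and get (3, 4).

I try maze.sense(dir: north), : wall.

I try maze.sense(dir: west), : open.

I invoke stack.push(x: west), : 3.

I invoke maze.move(dir: west), → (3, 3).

I use maze.sense(dir: north), : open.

Then stack.push(x: north), which returns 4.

Using maze.move(dir: north), which returns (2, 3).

I call maze.sense(dir: north), giving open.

Using stack.push(x: north), yielding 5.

I try maze.move(dir: north), giving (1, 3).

I use maze.sense(dir: north), which returns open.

Now I run stack.push(x: north), : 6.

Invoking maze.move(dir: north), yielding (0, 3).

I invoke maze.sense(dir: west), and see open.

Using stack.push(x: west), → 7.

Now I run maze.move(dir: west), yielding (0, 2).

Now I run maze.sense(dir: west), and get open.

Calling stack.push(x: west), giving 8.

Calling maze.move(dir: west), and observe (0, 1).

I run maze.sense(dir: west), yielding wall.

I run maze.sense(dir: south), — result: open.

I try stack.push(x: south), which returns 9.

Calling maze.move(dir: south), : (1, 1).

I invoke maze.sense(dir: west), and see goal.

Invoking maze.move(dir: west), which returns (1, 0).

Answer: (1, 0)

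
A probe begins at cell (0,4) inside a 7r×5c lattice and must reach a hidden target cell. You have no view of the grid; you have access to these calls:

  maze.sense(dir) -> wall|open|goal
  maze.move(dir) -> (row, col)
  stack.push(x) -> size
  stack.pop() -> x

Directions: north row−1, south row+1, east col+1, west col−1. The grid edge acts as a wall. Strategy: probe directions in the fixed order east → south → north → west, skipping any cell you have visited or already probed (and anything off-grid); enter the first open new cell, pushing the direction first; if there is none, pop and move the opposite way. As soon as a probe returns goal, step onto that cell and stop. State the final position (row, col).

-- 1. sense(dir='south') => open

-- 2. push(x='south') => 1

-- 3. move(dir='south') => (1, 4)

-- 4. sense(dir='south') => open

-- 5. push(x='south') => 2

-- 6. move(dir='south') => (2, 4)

-- 7. sense(dir='south') => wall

-- 8. sense(dir='west') => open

-- 9. push(x='west') => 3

-- 10. move(dir='west') => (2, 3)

-- 11. sense(dir='south') => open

-- 12. push(x='south') => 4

-- 13. move(dir='south') => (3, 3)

-- 14. sense(dir='south') => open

-- 15. push(x='south') => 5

-- 16. move(dir='south') => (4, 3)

-- 17. sense(dir='east') => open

-- 18. push(x='east') => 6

-- 19. move(dir='east') => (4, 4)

-- 20. sense(dir='south') => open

-- 21. push(x='south') => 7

-- 22. move(dir='south') => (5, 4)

-- 23. sense(dir='south') => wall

-- 24. sense(dir='west') => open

-- 25. push(x='west') => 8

-- 26. move(dir='west') => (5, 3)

-- 27. sense(dir='south') => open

-- 28. push(x='south') => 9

-- 29. move(dir='south') => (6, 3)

-- 30. sense(dir='west') => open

-- 31. push(x='west') => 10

-- 32. move(dir='west') => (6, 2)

-- 33. sense(dir='north') => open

-- 34. push(x='north') => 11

-- 35. move(dir='north') => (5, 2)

-- 36. sense(dir='north') => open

-- 37. push(x='north') => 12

-- 38. move(dir='north') => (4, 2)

-- 39. sense(dir='north') => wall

-- 40. sense(dir='west') => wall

-- 41. pop() => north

-- 42. move(dir='south') => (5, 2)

-- 43. sense(dir='west') => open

-- 44. push(x='west') => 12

-- 45. move(dir='west') => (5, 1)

-- 46. sense(dir='south') => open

-- 47. push(x='south') => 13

-- 48. move(dir='south') => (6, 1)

-- 49. sense(dir='west') => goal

-- 50. move(dir='west') => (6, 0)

Answer: (6, 0)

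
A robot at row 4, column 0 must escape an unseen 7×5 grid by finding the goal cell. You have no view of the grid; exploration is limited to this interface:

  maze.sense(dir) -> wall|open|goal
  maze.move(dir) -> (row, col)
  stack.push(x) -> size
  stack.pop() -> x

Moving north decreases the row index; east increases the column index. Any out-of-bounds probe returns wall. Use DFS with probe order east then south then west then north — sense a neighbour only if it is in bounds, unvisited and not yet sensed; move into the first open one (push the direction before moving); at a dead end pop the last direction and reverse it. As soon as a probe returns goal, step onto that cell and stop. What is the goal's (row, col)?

-- 1. sense(dir=east) : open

-- 2. push(x=east) : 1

-- 3. move(dir=east) : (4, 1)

-- 4. sense(dir=east) : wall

-- 5. sense(dir=south) : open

-- 6. push(x=south) : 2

-- 7. move(dir=south) : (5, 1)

-- 8. sense(dir=east) : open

-- 9. push(x=east) : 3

-- 10. move(dir=east) : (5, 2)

-- 11. sense(dir=east) : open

-- 12. push(x=east) : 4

-- 13. move(dir=east) : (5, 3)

-- 14. sense(dir=east) : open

-- 15. push(x=east) : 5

-- 16. move(dir=east) : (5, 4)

-- 17. sense(dir=south) : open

-- 18. push(x=south) : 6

-- 19. move(dir=south) : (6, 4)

-- 20. sense(dir=west) : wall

-- 21. pop() : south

-- 22. move(dir=north) : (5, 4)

-- 23. sense(dir=north) : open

-- 24. push(x=north) : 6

-- 25. move(dir=north) : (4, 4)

-- 26. sense(dir=west) : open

-- 27. push(x=west) : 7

-- 28. move(dir=west) : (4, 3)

-- 29. sense(dir=north) : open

-- 30. push(x=north) : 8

-- 31. move(dir=north) : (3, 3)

-- 32. sense(dir=east) : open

-- 33. push(x=east) : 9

-- 34. move(dir=east) : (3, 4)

-- 35. sense(dir=north) : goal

-- 36. move(dir=north) : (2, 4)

Answer: (2, 4)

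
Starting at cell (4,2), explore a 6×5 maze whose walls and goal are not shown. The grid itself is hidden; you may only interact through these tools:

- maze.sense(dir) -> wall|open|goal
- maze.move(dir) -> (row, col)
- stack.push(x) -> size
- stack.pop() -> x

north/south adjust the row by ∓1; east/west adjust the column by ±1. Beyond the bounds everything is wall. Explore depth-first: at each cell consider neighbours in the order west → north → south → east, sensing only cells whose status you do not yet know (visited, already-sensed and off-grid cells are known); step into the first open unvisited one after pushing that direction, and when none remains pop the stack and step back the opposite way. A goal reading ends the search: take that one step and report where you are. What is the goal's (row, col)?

Act: sense[dir: west]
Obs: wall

Act: sense[dir: north]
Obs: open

Act: push[x: north]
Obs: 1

Act: move[dir: north]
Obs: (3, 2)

Act: sense[dir: west]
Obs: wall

Act: sense[dir: north]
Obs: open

Act: push[x: north]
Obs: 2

Act: move[dir: north]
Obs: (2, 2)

Act: sense[dir: west]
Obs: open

Act: push[x: west]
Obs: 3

Act: move[dir: west]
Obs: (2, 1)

Act: sense[dir: west]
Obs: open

Act: push[x: west]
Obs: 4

Act: move[dir: west]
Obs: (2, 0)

Act: sense[dir: north]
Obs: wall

Act: sense[dir: south]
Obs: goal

Act: move[dir: south]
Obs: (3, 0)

Answer: (3, 0)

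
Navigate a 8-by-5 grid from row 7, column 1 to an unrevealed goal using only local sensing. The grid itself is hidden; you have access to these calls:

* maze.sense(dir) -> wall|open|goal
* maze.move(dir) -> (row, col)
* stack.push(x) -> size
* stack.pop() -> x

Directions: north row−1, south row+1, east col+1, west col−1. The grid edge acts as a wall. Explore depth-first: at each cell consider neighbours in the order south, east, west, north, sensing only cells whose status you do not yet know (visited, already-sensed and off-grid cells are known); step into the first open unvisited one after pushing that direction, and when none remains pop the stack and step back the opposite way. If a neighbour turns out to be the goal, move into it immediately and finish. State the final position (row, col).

% 1. sense(dir=east) : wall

% 2. sense(dir=west) : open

% 3. push(x=west) : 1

% 4. move(dir=west) : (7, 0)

% 5. sense(dir=north) : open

% 6. push(x=north) : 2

% 7. move(dir=north) : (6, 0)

% 8. sense(dir=east) : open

% 9. push(x=east) : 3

% 10. move(dir=east) : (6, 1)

% 11. sense(dir=east) : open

% 12. push(x=east) : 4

% 13. move(dir=east) : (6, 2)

% 14. sense(dir=east) : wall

% 15. sense(dir=north) : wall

% 16. pop() : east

% 17. move(dir=west) : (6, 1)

% 18. sense(dir=north) : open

% 19. push(x=north) : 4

% 20. move(dir=north) : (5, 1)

% 21. sense(dir=west) : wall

% 22. sense(dir=north) : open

% 23. push(x=north) : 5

% 24. move(dir=north) : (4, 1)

% 25. sense(dir=east) : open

% 26. push(x=east) : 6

% 27. move(dir=east) : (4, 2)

% 28. sense(dir=east) : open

% 29. push(x=east) : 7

% 30. move(dir=east) : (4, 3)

% 31. sense(dir=south) : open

% 32. push(x=south) : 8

% 33. move(dir=south) : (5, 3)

% 34. sense(dir=east) : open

% 35. push(x=east) : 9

% 36. move(dir=east) : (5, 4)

% 37. sense(dir=south) : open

% 38. push(x=south) : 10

% 39. move(dir=south) : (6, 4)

% 40. sense(dir=south) : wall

% 41. pop() : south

% 42. move(dir=north) : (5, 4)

% 43. sense(dir=north) : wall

% 44. pop() : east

% 45. move(dir=west) : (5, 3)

% 46. pop() : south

% 47. move(dir=north) : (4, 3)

% 48. sense(dir=north) : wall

% 49. pop() : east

% 50. move(dir=west) : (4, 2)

% 51. sense(dir=north) : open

% 52. push(x=north) : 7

% 53. move(dir=north) : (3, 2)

% 54. sense(dir=west) : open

% 55. push(x=west) : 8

% 56. move(dir=west) : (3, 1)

% 57. sense(dir=west) : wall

% 58. sense(dir=north) : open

% 59. push(x=north) : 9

% 60. move(dir=north) : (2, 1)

% 61. sense(dir=east) : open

% 62. push(x=east) : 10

% 63. move(dir=east) : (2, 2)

% 64. sense(dir=east) : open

% 65. push(x=east) : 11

% 66. move(dir=east) : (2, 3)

% 67. sense(dir=east) : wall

% 68. sense(dir=north) : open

% 69. push(x=north) : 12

% 70. move(dir=north) : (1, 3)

% 71. sense(dir=east) : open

% 72. push(x=east) : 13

% 73. move(dir=east) : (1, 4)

% 74. sense(dir=north) : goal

% 75. move(dir=north) : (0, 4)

Answer: (0, 4)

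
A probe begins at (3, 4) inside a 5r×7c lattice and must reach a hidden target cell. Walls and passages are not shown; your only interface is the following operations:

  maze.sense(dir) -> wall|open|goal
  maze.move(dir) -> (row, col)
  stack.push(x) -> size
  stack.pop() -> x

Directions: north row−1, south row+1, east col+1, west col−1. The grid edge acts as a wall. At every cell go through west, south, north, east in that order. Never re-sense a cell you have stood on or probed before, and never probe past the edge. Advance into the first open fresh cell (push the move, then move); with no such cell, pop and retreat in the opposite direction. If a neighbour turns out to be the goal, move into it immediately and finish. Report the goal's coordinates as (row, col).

>>> maze.sense dir: west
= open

>>> stack.push x: west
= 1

>>> maze.move dir: west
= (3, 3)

>>> maze.sense dir: west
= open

>>> stack.push x: west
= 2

>>> maze.move dir: west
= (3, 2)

>>> maze.sense dir: west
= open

>>> stack.push x: west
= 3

>>> maze.move dir: west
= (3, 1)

>>> maze.sense dir: west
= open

>>> stack.push x: west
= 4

>>> maze.move dir: west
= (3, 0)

>>> maze.sense dir: south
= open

>>> stack.push x: south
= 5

>>> maze.move dir: south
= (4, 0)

>>> maze.sense dir: east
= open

>>> stack.push x: east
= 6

>>> maze.move dir: east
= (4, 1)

>>> maze.sense dir: east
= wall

>>> stack.pop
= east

>>> maze.move dir: west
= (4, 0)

>>> stack.pop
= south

>>> maze.move dir: north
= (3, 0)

>>> maze.sense dir: north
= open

>>> stack.push x: north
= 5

>>> maze.move dir: north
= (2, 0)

>>> maze.sense dir: north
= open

>>> stack.push x: north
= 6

>>> maze.move dir: north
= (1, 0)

>>> maze.sense dir: north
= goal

>>> maze.move dir: north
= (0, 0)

Answer: (0, 0)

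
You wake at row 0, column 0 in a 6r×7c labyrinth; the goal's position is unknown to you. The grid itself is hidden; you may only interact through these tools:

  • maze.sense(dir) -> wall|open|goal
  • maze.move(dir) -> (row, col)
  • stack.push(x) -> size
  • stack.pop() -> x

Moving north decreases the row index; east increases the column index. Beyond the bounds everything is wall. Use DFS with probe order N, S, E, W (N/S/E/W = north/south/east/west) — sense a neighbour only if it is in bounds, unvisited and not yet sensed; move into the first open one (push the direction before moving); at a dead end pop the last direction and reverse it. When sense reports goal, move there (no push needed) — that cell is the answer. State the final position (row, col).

Invoking maze.sense passing dir: south, and observe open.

I call stack.push passing x: south, and get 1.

Then maze.move passing dir: south, and observe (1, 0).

Using maze.sense passing dir: south, giving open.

I run stack.push passing x: south, and observe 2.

I call maze.move passing dir: south, → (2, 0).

I use maze.sense passing dir: south, and see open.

I run stack.push passing x: south, : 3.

Using maze.move passing dir: south, → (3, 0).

I call maze.sense passing dir: south, and get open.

I call stack.push passing x: south, → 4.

Calling maze.move passing dir: south, — result: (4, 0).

I call maze.sense passing dir: south, which returns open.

Using stack.push passing x: south, → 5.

Invoking maze.move passing dir: south, giving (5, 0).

Using maze.sense passing dir: east, and observe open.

Calling stack.push passing x: east, yielding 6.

Next I call maze.move passing dir: east, : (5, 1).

I use maze.sense passing dir: north, — result: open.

I use stack.push passing x: north, yielding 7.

I call maze.move passing dir: north, → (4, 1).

I call maze.sense passing dir: north, — result: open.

I invoke stack.push passing x: north, → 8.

I try maze.move passing dir: north, and observe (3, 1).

Invoking maze.sense passing dir: north, yielding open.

I use stack.push passing x: north, → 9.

I use maze.move passing dir: north, giving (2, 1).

I invoke maze.sense passing dir: north, : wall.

I invoke maze.sense passing dir: east, giving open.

Using stack.push passing x: east, which returns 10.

Calling maze.move passing dir: east, and get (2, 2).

Now I run maze.sense passing dir: north, — result: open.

Next I call stack.push passing x: north, : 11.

Then maze.move passing dir: north, which returns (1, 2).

I call maze.sense passing dir: north, and get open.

I run stack.push passing x: north, and see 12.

Next I call maze.move passing dir: north, and get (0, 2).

Next I call maze.sense passing dir: east, : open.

Using stack.push passing x: east, — result: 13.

I try maze.move passing dir: east, and see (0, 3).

Now I run maze.sense passing dir: south, and see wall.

I invoke maze.sense passing dir: east, giving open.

I use stack.push passing x: east, which returns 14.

I invoke maze.move passing dir: east, which returns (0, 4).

I call maze.sense passing dir: south, and see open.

Invoking stack.push passing x: south, : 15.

Using maze.move passing dir: south, which returns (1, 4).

I invoke maze.sense passing dir: south, giving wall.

I try maze.sense passing dir: east, : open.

Calling stack.push passing x: east, and see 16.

Then maze.move passing dir: east, which returns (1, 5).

Now I run maze.sense passing dir: north, and see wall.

I use maze.sense passing dir: south, and see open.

I call stack.push passing x: south, and see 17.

I call maze.move passing dir: south, giving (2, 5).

Using maze.sense passing dir: south, yielding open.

Then stack.push passing x: south, which returns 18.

I invoke maze.move passing dir: south, — result: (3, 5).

Using maze.sense passing dir: south, → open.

Then stack.push passing x: south, and observe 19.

Then maze.move passing dir: south, and see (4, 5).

I run maze.sense passing dir: south, → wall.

Using maze.sense passing dir: east, — result: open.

I invoke stack.push passing x: east, → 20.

I use maze.move passing dir: east, — result: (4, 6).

Using maze.sense passing dir: north, which returns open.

Calling stack.push passing x: north, → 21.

I run maze.move passing dir: north, which returns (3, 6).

I try maze.sense passing dir: north, yielding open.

I call stack.push passing x: north, and observe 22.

I use maze.move passing dir: north, → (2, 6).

I call maze.sense passing dir: north, which returns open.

Now I run stack.push passing x: north, — result: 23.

I invoke maze.move passing dir: north, yielding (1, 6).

Next I call maze.sense passing dir: north, giving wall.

Then stack.pop, giving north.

Now I run maze.move passing dir: south, and see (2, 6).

I invoke stack.pop, giving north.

I try maze.move passing dir: south, which returns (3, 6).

Calling stack.pop, which returns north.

I invoke maze.move passing dir: south, — result: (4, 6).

I call maze.sense passing dir: south, which returns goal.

I run maze.move passing dir: south, and get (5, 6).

Answer: (5, 6)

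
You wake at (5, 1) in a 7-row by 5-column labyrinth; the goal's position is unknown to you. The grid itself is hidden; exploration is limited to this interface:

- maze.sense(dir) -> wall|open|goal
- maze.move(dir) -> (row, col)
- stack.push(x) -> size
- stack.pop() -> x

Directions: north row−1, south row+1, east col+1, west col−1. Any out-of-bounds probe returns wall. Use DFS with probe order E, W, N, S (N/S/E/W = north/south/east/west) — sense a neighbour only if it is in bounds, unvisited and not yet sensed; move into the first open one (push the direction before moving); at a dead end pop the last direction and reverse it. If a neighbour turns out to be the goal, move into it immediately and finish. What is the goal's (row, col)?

-- 1. sense(east) : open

-- 2. push(east) : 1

-- 3. move(east) : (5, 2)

-- 4. sense(east) : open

-- 5. push(east) : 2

-- 6. move(east) : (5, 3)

-- 7. sense(east) : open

-- 8. push(east) : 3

-- 9. move(east) : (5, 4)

-- 10. sense(north) : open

-- 11. push(north) : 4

-- 12. move(north) : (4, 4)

-- 13. sense(west) : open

-- 14. push(west) : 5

-- 15. move(west) : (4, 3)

-- 16. sense(west) : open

-- 17. push(west) : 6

-- 18. move(west) : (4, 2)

-- 19. sense(west) : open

-- 20. push(west) : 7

-- 21. move(west) : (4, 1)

-- 22. sense(west) : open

-- 23. push(west) : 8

-- 24. move(west) : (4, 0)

-- 25. sense(north) : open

-- 26. push(north) : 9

-- 27. move(north) : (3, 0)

-- 28. sense(east) : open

-- 29. push(east) : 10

-- 30. move(east) : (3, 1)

-- 31. sense(east) : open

-- 32. push(east) : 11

-- 33. move(east) : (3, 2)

-- 34. sense(east) : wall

-- 35. sense(north) : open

-- 36. push(north) : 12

-- 37. move(north) : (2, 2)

-- 38. sense(east) : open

-- 39. push(east) : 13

-- 40. move(east) : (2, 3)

-- 41. sense(east) : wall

-- 42. sense(north) : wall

-- 43. pop() : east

-- 44. move(west) : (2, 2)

-- 45. sense(west) : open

-- 46. push(west) : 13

-- 47. move(west) : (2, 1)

-- 48. sense(west) : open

-- 49. push(west) : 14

-- 50. move(west) : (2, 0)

-- 51. sense(north) : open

-- 52. push(north) : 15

-- 53. move(north) : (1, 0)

-- 54. sense(east) : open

-- 55. push(east) : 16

-- 56. move(east) : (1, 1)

-- 57. sense(east) : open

-- 58. push(east) : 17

-- 59. move(east) : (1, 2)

-- 60. sense(north) : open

-- 61. push(north) : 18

-- 62. move(north) : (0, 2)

-- 63. sense(east) : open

-- 64. push(east) : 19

-- 65. move(east) : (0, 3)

-- 66. sense(east) : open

-- 67. push(east) : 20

-- 68. move(east) : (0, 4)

-- 69. sense(south) : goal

-- 70. move(south) : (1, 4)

Answer: (1, 4)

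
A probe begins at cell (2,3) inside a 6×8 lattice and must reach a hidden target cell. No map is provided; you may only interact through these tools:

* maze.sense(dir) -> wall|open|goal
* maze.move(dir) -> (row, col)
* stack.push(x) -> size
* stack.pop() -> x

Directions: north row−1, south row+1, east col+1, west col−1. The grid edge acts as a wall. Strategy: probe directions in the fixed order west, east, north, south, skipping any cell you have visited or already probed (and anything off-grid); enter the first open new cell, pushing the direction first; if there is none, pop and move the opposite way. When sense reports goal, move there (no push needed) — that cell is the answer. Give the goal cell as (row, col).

~$ maze.sense west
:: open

~$ stack.push west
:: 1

~$ maze.move west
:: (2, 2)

~$ maze.sense west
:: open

~$ stack.push west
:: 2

~$ maze.move west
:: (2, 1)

~$ maze.sense west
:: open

~$ stack.push west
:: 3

~$ maze.move west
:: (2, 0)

~$ maze.sense north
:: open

~$ stack.push north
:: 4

~$ maze.move north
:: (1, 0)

~$ maze.sense east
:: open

~$ stack.push east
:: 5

~$ maze.move east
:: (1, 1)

~$ maze.sense east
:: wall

~$ maze.sense north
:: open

~$ stack.push north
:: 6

~$ maze.move north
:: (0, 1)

~$ maze.sense west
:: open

~$ stack.push west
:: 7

~$ maze.move west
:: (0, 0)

~$ stack.pop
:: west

~$ maze.move east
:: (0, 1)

~$ maze.sense east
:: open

~$ stack.push east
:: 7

~$ maze.move east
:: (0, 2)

~$ maze.sense east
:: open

~$ stack.push east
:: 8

~$ maze.move east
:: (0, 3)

~$ maze.sense east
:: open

~$ stack.push east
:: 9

~$ maze.move east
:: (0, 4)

~$ maze.sense east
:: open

~$ stack.push east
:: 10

~$ maze.move east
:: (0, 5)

~$ maze.sense east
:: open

~$ stack.push east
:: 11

~$ maze.move east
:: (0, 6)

~$ maze.sense east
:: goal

~$ maze.move east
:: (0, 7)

Answer: (0, 7)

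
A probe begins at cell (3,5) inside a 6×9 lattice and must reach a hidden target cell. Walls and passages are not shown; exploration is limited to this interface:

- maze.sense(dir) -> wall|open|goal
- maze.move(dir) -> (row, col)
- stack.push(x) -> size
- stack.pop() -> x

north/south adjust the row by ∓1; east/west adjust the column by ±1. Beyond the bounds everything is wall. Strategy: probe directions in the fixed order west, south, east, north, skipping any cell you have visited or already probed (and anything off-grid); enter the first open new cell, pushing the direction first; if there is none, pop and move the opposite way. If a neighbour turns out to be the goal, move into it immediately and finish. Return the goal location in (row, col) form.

! sense(dir: west) : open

! push(x: west) : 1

! move(dir: west) : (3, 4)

! sense(dir: west) : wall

! sense(dir: south) : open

! push(x: south) : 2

! move(dir: south) : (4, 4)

! sense(dir: west) : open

! push(x: west) : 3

! move(dir: west) : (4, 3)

! sense(dir: west) : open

! push(x: west) : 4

! move(dir: west) : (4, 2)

! sense(dir: west) : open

! push(x: west) : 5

! move(dir: west) : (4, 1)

! sense(dir: west) : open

! push(x: west) : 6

! move(dir: west) : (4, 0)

! sense(dir: south) : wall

! sense(dir: north) : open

! push(x: north) : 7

! move(dir: north) : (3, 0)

! sense(dir: east) : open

! push(x: east) : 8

! move(dir: east) : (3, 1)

! sense(dir: east) : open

! push(x: east) : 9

! move(dir: east) : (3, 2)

! sense(dir: north) : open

! push(x: north) : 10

! move(dir: north) : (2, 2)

! sense(dir: west) : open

! push(x: west) : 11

! move(dir: west) : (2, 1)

! sense(dir: west) : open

! push(x: west) : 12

! move(dir: west) : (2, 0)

! sense(dir: north) : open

! push(x: north) : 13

! move(dir: north) : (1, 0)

! sense(dir: east) : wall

! sense(dir: north) : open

! push(x: north) : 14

! move(dir: north) : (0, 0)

! sense(dir: east) : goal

! move(dir: east) : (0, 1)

Answer: (0, 1)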